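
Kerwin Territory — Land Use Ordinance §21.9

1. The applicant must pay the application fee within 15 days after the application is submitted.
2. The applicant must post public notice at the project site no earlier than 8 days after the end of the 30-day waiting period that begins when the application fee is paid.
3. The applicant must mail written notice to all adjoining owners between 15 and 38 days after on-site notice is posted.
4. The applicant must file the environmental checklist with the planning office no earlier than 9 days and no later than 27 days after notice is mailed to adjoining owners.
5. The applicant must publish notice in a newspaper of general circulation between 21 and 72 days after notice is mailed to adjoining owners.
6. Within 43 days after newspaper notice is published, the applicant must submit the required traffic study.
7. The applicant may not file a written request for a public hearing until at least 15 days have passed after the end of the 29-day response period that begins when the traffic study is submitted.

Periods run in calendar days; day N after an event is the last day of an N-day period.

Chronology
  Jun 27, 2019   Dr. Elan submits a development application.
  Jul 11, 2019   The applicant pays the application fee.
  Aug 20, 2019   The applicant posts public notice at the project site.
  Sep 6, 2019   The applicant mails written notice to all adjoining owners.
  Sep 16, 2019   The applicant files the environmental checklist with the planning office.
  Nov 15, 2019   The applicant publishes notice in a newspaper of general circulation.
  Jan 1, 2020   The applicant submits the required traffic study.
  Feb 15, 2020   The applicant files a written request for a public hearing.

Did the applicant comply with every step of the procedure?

No

Step 1 — counting 15 days from Jun 27, 2019 (when the application is submitted) gives a deadline of Jul 12, 2019; done Jul 11, 2019 — timely.
Step 2 — must wait 8 days from Aug 10, 2019 (end of the 30-day waiting period, which began when the application fee is paid on Jul 11, 2019), so not before Aug 18, 2019; done Aug 20, 2019, after the minimum wait.
Step 3 — 15 and 38 days from Aug 20, 2019 (when on-site notice is posted) are Sep 4, 2019 and Sep 27, 2019 respectively; Sep 6, 2019 falls inside that range.
Step 4 — 9 and 27 days from Sep 6, 2019 (when notice is mailed to adjoining owners) are Sep 15, 2019 and Oct 3, 2019 respectively; done Sep 16, 2019 — within the window.
Step 5 — 21 and 72 days from Sep 6, 2019 (when notice is mailed to adjoining owners) are Sep 27, 2019 and Nov 17, 2019 respectively; Nov 15, 2019 falls inside that range.
Step 6 — counting 43 days from Nov 15, 2019 (when newspaper notice is published) gives a deadline of Dec 28, 2019; not done until Jan 1, 2020, 4 days after the deadline.
The procedure was therefore not followed at step 6.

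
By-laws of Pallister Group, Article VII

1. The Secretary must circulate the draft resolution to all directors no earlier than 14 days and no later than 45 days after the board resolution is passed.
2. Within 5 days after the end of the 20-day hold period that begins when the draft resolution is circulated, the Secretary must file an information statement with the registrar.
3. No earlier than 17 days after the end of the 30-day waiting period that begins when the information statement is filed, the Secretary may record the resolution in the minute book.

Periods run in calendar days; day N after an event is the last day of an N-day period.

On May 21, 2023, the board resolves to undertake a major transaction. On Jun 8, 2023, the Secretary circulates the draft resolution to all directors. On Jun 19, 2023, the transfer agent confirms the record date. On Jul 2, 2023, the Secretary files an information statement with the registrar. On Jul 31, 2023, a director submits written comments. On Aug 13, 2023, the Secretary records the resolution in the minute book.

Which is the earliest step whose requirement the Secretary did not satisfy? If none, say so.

Step 1 — 14 and 45 days from May 21, 2023 (when the board resolution is passed) are Jun 4, 2023 and Jul 5, 2023 respectively; Jun 8, 2023 falls inside that range.
Step 2 — counting 5 days from Jun 28, 2023 (end of the 20-day hold period, which began when the draft resolution is circulated on Jun 8, 2023) gives a deadline of Jul 3, 2023; Jul 2, 2023 is within that limit.
Step 3 — must wait 17 days from Aug 1, 2023 (end of the 30-day waiting period, which began when the information statement is filed on Jul 2, 2023), so not before Aug 18, 2023; acted on Aug 13, 2023, 5 days prematurely.
No need to go further; step 3 was not satisfied.

Step 3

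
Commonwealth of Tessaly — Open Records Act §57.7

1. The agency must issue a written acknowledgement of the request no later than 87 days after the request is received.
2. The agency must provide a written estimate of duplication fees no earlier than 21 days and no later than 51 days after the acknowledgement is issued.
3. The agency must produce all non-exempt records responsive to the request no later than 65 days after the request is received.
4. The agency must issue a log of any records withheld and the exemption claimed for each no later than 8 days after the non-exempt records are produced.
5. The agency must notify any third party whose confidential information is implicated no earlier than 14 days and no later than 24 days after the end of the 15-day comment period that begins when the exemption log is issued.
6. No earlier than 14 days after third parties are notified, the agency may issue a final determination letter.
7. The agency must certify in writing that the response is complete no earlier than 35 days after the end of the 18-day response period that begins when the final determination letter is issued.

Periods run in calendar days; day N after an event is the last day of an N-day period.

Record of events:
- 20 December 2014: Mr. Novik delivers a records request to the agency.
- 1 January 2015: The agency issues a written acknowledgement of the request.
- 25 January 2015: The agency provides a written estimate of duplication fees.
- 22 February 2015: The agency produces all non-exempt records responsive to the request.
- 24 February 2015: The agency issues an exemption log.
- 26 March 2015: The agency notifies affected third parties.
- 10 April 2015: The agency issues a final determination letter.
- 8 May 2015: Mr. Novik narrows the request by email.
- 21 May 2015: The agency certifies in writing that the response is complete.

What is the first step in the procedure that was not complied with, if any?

Step 1: 87 days after 20 December 2014 (when the request is received) is 17 March 2015; completed 1 January 2015, before the deadline.
Step 2: the window is 21–51 days after 1 January 2015 (when the acknowledgement is issued), so 22 January 2015 through 21 February 2015; 25 January 2015 falls inside that range.
Step 3: 65 days after 20 December 2014 (when the request is received) is 23 February 2015; completed 22 February 2015, before the deadline.
Step 4: 8 days after 22 February 2015 (when the non-exempt records are produced) is 2 March 2015; done 24 February 2015 — timely.
Step 5: the window is 14–24 days after 11 March 2015 (end of the 15-day comment period, which began when the exemption log is issued on 24 February 2015), so 25 March 2015 through 4 April 2015; 26 March 2015 falls inside that range.
Step 6: the earliest permitted date is 14 days after 26 March 2015 (when third parties are notified), i.e. 9 April 2015; done 10 April 2015 — permitted.
Step 7: the earliest permitted date is 35 days after 28 April 2015 (end of the 18-day response period, which began when the final determination letter is issued on 10 April 2015), i.e. 2 June 2015; 21 May 2015 is 12 days before the earliest permitted date.

Step 7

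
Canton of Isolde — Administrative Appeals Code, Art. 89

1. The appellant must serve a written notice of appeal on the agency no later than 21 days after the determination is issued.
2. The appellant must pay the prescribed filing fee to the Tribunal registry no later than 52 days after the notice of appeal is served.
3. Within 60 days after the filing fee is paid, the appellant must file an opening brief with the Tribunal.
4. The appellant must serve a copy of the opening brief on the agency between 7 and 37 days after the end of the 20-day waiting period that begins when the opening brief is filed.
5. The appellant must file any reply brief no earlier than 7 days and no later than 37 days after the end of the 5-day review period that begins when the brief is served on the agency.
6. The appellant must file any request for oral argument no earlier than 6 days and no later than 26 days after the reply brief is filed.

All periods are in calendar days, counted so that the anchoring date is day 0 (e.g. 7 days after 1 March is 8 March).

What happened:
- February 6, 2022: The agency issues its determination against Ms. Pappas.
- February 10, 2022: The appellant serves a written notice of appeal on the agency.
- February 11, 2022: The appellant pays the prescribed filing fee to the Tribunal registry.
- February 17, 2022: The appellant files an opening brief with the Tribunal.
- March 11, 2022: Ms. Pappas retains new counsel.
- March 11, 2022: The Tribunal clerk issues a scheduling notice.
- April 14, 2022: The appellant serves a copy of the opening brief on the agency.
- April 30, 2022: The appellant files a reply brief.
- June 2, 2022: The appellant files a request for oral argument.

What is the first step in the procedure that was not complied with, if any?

Step 1 — counting 21 days from February 6, 2022 (when the determination is issued) gives a deadline of February 27, 2022; February 10, 2022 is within that limit.
Step 2 — counting 52 days from February 10, 2022 (when the notice of appeal is served) gives a deadline of April 3, 2022; done February 11, 2022 — timely.
Step 3 — counting 60 days from February 11, 2022 (when the filing fee is paid) gives a deadline of April 12, 2022; completed February 17, 2022, before the deadline.
Step 4 — 7 and 37 days from March 9, 2022 (end of the 20-day waiting period, which began when the opening brief is filed on February 17, 2022) are March 16, 2022 and April 15, 2022 respectively; April 14, 2022 falls inside that range.
Step 5 — 7 and 37 days from April 19, 2022 (end of the 5-day review period, which began when the brief is served on the agency on April 14, 2022) are April 26, 2022 and May 26, 2022 respectively; done April 30, 2022 — within the window.
Step 6 — 6 and 26 days from April 30, 2022 (when the reply brief is filed) are May 6, 2022 and May 26, 2022 respectively; June 2, 2022 is 7 days past the end of the window.

Step 6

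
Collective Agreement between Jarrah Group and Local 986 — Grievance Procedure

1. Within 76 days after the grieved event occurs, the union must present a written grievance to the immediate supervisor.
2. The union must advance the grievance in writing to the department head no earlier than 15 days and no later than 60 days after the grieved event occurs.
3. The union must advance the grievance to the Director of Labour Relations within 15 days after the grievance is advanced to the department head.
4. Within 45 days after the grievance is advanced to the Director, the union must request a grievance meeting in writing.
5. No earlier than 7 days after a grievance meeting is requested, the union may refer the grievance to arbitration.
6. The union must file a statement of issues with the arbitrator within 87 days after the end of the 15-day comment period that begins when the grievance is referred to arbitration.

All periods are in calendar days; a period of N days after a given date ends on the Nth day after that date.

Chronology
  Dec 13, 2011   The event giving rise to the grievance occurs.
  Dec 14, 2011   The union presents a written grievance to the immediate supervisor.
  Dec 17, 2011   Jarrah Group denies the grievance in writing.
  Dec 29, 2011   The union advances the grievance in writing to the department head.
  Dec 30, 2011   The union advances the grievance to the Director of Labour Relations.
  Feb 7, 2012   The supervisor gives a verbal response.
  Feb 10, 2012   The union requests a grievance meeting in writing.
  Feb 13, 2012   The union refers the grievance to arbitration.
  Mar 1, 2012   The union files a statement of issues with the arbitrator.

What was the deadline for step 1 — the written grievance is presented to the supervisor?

Feb 27, 2012

Step 1 runs from Dec 13, 2011, when the grieved event occurs. 76 days after Dec 13, 2011 is Feb 27, 2012.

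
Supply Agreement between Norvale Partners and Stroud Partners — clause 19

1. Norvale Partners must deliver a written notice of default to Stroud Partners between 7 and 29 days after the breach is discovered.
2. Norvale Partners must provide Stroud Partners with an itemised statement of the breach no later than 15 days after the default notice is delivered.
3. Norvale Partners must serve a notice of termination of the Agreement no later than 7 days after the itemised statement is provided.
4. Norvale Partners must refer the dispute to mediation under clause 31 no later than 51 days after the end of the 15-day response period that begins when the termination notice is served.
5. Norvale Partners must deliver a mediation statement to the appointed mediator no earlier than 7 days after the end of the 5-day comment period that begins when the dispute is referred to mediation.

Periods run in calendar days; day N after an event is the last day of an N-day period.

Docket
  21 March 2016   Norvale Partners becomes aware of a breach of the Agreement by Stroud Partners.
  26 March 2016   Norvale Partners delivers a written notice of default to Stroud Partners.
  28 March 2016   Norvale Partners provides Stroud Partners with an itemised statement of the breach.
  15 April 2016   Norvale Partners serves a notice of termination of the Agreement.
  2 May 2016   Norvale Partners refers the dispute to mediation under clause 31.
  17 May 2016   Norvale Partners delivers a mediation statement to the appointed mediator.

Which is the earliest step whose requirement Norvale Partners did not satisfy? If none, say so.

Step 1 — 7 and 29 days from 21 March 2016 (when the breach is discovered) are 28 March 2016 and 19 April 2016 respectively; done 26 March 2016 — 2 days before the window opened.

Step 1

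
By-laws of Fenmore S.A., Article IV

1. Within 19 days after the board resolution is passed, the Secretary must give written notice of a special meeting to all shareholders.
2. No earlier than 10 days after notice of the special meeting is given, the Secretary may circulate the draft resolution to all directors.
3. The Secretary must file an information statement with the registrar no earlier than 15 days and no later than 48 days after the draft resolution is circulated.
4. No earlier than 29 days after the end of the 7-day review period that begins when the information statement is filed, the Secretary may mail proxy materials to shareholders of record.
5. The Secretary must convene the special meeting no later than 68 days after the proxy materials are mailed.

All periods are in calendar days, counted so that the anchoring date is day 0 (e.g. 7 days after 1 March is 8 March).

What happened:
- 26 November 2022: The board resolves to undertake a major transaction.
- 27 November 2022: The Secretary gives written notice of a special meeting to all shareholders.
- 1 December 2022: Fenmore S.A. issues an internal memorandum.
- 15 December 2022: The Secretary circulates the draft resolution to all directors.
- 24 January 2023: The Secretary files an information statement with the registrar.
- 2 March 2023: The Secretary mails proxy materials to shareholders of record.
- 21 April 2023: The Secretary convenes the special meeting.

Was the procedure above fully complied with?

Yes

(1) due by 26 November 2022 + 19 days = 15 December 2022; completed 27 November 2022, before the deadline.
(2) permitted from 27 November 2022 + 10 days = 7 December 2022 onward; 15 December 2022 is on or after that date.
(3) the permitted window runs from 15 December 2022 + 15 = 30 December 2022 to 15 December 2022 + 48 = 1 February 2023; done 24 January 2023 — within the window.
(4) permitted from 31 January 2023 + 29 days = 1 March 2023 onward; done 2 March 2023, after the minimum wait.
(5) due by 2 March 2023 + 68 days = 9 May 2023; completed 21 April 2023, before the deadline.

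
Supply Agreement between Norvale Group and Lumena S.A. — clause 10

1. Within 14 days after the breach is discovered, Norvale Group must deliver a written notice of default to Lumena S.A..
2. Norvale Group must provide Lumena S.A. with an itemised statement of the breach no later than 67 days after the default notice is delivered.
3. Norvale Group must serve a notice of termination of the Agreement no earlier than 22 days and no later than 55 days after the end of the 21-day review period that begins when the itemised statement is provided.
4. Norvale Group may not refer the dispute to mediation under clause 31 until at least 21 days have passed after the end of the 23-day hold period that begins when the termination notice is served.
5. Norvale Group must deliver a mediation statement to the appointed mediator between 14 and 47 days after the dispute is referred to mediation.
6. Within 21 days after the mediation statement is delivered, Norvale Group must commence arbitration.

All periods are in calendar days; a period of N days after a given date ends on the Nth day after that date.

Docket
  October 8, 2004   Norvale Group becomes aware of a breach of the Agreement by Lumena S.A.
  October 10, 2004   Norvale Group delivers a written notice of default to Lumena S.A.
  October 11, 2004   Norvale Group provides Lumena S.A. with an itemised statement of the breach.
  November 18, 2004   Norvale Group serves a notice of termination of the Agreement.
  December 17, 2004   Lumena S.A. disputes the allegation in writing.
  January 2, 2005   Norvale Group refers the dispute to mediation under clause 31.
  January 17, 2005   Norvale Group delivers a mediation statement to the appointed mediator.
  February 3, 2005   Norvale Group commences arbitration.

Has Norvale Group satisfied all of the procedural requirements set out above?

(1) due by October 8, 2004 + 14 days = October 22, 2004; completed October 10, 2004, before the deadline.
(2) due by October 10, 2004 + 67 days = December 16, 2004; completed October 11, 2004, before the deadline.
(3) the permitted window runs from November 1, 2004 + 22 = November 23, 2004 to November 1, 2004 + 55 = December 26, 2004; November 18, 2004 is 5 days too early.
That is the first point of non-compliance.

No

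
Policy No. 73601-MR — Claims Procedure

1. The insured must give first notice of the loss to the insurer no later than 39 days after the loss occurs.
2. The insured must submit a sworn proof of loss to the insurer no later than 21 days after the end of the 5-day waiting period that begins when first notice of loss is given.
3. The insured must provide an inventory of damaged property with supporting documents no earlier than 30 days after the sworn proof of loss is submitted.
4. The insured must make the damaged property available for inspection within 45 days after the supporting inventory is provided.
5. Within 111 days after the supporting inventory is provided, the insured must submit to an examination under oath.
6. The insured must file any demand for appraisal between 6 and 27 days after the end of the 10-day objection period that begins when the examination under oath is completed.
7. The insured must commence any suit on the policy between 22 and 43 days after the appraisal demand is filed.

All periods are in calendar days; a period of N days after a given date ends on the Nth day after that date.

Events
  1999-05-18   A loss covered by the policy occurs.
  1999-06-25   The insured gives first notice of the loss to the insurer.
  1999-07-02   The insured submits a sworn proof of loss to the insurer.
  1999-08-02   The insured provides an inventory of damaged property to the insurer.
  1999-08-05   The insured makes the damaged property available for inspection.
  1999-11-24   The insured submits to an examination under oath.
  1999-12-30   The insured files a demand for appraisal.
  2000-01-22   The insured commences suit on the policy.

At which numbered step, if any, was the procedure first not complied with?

Step 1 — counting 39 days from 1999-05-18 (when the loss occurs) gives a deadline of 1999-06-26; completed 1999-06-25, before the deadline.
Step 2 — counting 21 days from 1999-06-30 (end of the 5-day waiting period, which began when first notice of loss is given on 1999-06-25) gives a deadline of 1999-07-21; done 1999-07-02 — timely.
Step 3 — must wait 30 days from 1999-07-02 (when the sworn proof of loss is submitted), so not before 1999-08-01; 1999-08-02 is on or after that date.
Step 4 — counting 45 days from 1999-08-02 (when the supporting inventory is provided) gives a deadline of 1999-09-16; done 1999-08-05 — timely.
Step 5 — counting 111 days from 1999-08-02 (when the supporting inventory is provided) gives a deadline of 1999-11-21; done 1999-11-24 — 3 days late.
No need to go further; step 5 was not satisfied.

Step 5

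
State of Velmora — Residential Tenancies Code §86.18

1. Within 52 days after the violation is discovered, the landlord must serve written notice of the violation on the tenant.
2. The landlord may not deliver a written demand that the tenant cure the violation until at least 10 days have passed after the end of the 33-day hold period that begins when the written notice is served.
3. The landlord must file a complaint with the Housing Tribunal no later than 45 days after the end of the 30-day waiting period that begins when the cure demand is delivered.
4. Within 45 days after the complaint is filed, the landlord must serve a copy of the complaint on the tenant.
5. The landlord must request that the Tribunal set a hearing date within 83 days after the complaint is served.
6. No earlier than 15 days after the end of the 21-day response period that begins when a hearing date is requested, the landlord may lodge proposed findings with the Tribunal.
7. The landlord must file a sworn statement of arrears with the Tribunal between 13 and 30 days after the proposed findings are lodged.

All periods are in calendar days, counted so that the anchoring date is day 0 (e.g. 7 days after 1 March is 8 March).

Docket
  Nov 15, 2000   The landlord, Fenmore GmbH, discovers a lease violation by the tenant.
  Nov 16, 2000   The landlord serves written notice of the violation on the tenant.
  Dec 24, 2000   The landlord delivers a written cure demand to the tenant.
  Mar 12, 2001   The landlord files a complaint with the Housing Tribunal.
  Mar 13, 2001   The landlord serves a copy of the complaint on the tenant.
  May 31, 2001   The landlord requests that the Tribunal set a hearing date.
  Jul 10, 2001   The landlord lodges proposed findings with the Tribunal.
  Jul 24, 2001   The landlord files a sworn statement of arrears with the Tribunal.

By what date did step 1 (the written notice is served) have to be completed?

Jan 6, 2001

Step 1 runs from Nov 15, 2000, when the violation is discovered. 52 days after Nov 15, 2000 is Jan 6, 2001.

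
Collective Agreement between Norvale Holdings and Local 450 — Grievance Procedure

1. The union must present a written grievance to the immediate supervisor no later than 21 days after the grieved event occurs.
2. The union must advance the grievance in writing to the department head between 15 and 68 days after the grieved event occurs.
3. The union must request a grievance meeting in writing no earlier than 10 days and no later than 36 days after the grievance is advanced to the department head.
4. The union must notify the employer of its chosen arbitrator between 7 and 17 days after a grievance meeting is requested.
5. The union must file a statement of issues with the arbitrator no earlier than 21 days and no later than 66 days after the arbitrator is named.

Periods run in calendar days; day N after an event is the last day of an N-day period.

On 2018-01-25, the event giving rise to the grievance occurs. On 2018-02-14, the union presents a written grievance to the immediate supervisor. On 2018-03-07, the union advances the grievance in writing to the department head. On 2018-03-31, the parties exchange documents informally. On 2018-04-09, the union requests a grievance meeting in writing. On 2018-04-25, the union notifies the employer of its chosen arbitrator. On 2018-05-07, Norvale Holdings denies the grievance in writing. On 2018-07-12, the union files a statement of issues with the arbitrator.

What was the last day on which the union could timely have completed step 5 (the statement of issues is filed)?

2018-06-30

Step 5 runs from 2018-04-25, when the arbitrator is named. The window is 21–66 days after 2018-04-25; it closes on 2018-06-30.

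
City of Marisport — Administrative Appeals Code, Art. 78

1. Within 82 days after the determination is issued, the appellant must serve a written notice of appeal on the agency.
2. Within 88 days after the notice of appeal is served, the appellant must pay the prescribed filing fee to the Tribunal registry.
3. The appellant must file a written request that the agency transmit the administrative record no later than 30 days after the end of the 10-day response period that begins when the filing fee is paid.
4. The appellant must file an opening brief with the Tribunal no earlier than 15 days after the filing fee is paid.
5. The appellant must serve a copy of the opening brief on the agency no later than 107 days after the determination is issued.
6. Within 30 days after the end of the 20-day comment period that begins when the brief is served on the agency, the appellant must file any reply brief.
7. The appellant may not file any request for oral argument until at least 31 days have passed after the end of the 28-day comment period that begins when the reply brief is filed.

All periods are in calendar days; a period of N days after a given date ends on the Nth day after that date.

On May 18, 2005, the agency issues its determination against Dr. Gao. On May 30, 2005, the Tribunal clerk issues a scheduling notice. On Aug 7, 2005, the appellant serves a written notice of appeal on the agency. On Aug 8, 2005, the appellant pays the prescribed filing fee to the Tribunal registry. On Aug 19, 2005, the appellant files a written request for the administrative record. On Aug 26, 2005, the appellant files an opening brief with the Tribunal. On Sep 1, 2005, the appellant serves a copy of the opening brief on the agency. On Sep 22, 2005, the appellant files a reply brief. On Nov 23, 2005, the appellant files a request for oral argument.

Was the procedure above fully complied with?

Yes

Step 1: 82 days after May 18, 2005 (when the determination is issued) is Aug 8, 2005; Aug 7, 2005 is within that limit.
Step 2: 88 days after Aug 7, 2005 (when the notice of appeal is served) is Nov 3, 2005; Aug 8, 2005 is within that limit.
Step 3: 30 days after Aug 18, 2005 (end of the 10-day response period, which began when the filing fee is paid on Aug 8, 2005) is Sep 17, 2005; done Aug 19, 2005 — timely.
Step 4: the earliest permitted date is 15 days after Aug 8, 2005 (when the filing fee is paid), i.e. Aug 23, 2005; done Aug 26, 2005 — permitted.
Step 5: 107 days after May 18, 2005 (when the determination is issued) is Sep 2, 2005; done Sep 1, 2005 — timely.
Step 6: 30 days after Sep 21, 2005 (end of the 20-day comment period, which began when the brief is served on the agency on Sep 1, 2005) is Oct 21, 2005; completed Sep 22, 2005, before the deadline.
Step 7: the earliest permitted date is 31 days after Oct 20, 2005 (end of the 28-day comment period, which began when the reply brief is filed on Sep 22, 2005), i.e. Nov 20, 2005; done Nov 23, 2005, after the minimum wait.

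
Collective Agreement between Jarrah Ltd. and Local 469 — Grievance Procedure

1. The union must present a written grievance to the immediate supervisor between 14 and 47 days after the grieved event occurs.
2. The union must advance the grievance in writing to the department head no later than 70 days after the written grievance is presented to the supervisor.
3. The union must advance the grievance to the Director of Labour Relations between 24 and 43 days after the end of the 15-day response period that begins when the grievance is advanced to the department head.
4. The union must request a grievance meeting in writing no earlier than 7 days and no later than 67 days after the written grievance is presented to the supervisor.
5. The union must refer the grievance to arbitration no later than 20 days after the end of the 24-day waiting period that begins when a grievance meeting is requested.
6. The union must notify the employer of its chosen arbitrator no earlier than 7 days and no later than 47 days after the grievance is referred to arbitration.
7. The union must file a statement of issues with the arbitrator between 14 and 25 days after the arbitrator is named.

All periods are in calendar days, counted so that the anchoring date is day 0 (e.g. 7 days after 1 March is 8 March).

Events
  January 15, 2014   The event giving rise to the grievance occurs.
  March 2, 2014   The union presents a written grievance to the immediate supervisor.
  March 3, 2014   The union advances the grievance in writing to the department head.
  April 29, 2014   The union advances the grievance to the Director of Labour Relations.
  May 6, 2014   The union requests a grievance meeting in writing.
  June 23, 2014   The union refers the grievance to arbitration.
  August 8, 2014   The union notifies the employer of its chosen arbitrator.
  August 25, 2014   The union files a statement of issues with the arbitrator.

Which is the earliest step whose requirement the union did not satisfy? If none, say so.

Step 5

(1) the permitted window runs from January 15, 2014 + 14 = January 29, 2014 to January 15, 2014 + 47 = March 3, 2014; done March 2, 2014, which is between those dates.
(2) due by March 2, 2014 + 70 days = May 11, 2014; done March 3, 2014 — timely.
(3) the permitted window runs from March 18, 2014 + 24 = April 11, 2014 to March 18, 2014 + 43 = April 30, 2014; done April 29, 2014, which is between those dates.
(4) the permitted window runs from March 2, 2014 + 7 = March 9, 2014 to March 2, 2014 + 67 = May 8, 2014; done May 6, 2014, which is between those dates.
(5) due by May 30, 2014 + 20 days = June 19, 2014; not done until June 23, 2014, 4 days after the deadline.
That is the first point of non-compliance.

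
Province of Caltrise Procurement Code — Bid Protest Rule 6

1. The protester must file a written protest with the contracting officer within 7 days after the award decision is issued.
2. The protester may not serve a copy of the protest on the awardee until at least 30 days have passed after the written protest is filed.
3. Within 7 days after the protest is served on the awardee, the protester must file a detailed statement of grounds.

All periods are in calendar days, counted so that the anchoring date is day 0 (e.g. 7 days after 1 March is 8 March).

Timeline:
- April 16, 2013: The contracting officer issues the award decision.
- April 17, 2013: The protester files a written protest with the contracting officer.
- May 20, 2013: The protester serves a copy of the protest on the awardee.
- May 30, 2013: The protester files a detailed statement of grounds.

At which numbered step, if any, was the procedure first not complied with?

Step 1: 7 days after April 16, 2013 (when the award decision is issued) is April 23, 2013; done April 17, 2013 — timely.
Step 2: the earliest permitted date is 30 days after April 17, 2013 (when the written protest is filed), i.e. May 17, 2013; May 20, 2013 is on or after that date.
Step 3: 7 days after May 20, 2013 (when the protest is served on the awardee) is May 27, 2013; not done until May 30, 2013, 3 days after the deadline.

Step 3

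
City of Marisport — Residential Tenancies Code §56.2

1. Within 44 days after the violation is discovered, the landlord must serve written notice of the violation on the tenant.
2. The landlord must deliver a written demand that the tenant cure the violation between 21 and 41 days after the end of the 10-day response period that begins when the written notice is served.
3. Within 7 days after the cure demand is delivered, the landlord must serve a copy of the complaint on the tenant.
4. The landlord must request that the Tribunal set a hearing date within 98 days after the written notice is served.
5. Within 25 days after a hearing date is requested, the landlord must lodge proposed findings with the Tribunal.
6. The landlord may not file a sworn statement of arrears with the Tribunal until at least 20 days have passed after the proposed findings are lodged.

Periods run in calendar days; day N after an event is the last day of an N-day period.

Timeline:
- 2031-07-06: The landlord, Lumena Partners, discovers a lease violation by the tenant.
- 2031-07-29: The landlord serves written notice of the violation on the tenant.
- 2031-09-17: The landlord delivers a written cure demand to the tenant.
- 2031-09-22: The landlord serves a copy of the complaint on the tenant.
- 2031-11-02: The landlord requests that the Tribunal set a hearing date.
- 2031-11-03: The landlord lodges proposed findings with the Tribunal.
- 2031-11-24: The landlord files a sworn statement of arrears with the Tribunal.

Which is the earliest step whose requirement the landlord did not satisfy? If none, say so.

Step 1: 44 days after 2031-07-06 (when the violation is discovered) is 2031-08-19; done 2031-07-29 — timely.
Step 2: the window is 21–41 days after 2031-08-08 (end of the 10-day response period, which began when the written notice is served on 2031-07-29), so 2031-08-29 through 2031-09-18; 2031-09-17 falls inside that range.
Step 3: 7 days after 2031-09-17 (when the cure demand is delivered) is 2031-09-24; done 2031-09-22 — timely.
Step 4: 98 days after 2031-07-29 (when the written notice is served) is 2031-11-04; 2031-11-02 is within that limit.
Step 5: 25 days after 2031-11-02 (when a hearing date is requested) is 2031-11-27; 2031-11-03 is within that limit.
Step 6: the earliest permitted date is 20 days after 2031-11-03 (when the proposed findings are lodged), i.e. 2031-11-23; 2031-11-24 is on or after that date.

None — every step was satisfied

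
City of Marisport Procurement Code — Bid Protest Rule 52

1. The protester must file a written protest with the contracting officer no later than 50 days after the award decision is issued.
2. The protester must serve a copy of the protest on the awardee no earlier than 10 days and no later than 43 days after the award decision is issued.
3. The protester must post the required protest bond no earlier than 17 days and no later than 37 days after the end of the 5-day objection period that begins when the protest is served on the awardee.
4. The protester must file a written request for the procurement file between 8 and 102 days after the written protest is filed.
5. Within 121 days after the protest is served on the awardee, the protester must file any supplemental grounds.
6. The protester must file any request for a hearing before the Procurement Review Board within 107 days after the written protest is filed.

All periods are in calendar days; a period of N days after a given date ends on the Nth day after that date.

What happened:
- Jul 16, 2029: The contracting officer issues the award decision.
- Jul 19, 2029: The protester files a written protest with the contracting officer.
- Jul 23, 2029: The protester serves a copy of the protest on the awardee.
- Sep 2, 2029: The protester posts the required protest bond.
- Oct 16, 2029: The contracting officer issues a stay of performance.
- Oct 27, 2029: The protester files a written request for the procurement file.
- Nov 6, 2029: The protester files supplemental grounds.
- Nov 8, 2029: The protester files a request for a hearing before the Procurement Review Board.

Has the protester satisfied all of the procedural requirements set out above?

No

(1) due by Jul 16, 2029 + 50 days = Sep 4, 2029; Jul 19, 2029 is within that limit.
(2) the permitted window runs from Jul 16, 2029 + 10 = Jul 26, 2029 to Jul 16, 2029 + 43 = Aug 28, 2029; Jul 23, 2029 is 3 days too early.
No need to go further; step 2 was not satisfied.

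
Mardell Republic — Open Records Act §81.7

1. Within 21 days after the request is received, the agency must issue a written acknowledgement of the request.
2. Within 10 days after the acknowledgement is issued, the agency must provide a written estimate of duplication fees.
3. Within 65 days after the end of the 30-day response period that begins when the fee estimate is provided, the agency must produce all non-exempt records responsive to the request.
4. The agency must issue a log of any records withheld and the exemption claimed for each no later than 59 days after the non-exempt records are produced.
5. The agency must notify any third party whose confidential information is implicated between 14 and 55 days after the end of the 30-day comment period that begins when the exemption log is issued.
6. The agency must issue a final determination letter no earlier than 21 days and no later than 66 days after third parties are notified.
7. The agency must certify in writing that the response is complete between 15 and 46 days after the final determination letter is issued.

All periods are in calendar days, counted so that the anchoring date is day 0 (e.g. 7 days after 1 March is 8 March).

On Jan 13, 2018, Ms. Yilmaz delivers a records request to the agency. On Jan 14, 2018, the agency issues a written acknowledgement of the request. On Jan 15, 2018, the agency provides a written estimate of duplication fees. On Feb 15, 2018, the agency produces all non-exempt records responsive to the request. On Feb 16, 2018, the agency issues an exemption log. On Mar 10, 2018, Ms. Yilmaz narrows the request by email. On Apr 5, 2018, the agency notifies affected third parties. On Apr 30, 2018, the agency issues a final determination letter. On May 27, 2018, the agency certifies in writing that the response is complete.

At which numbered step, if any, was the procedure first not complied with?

Step 1: 21 days after Jan 13, 2018 (when the request is received) is Feb 3, 2018; done Jan 14, 2018 — timely.
Step 2: 10 days after Jan 14, 2018 (when the acknowledgement is issued) is Jan 24, 2018; done Jan 15, 2018 — timely.
Step 3: 65 days after Feb 14, 2018 (end of the 30-day response period, which began when the fee estimate is provided on Jan 15, 2018) is Apr 20, 2018; done Feb 15, 2018 — timely.
Step 4: 59 days after Feb 15, 2018 (when the non-exempt records are produced) is Apr 15, 2018; done Feb 16, 2018 — timely.
Step 5: the window is 14–55 days after Mar 18, 2018 (end of the 30-day comment period, which began when the exemption log is issued on Feb 16, 2018), so Apr 1, 2018 through May 12, 2018; done Apr 5, 2018 — within the window.
Step 6: the window is 21–66 days after Apr 5, 2018 (when third parties are notified), so Apr 26, 2018 through Jun 10, 2018; done Apr 30, 2018, which is between those dates.
Step 7: the window is 15–46 days after Apr 30, 2018 (when the final determination letter is issued), so May 15, 2018 through Jun 15, 2018; done May 27, 2018 — within the window.

None — every step was satisfied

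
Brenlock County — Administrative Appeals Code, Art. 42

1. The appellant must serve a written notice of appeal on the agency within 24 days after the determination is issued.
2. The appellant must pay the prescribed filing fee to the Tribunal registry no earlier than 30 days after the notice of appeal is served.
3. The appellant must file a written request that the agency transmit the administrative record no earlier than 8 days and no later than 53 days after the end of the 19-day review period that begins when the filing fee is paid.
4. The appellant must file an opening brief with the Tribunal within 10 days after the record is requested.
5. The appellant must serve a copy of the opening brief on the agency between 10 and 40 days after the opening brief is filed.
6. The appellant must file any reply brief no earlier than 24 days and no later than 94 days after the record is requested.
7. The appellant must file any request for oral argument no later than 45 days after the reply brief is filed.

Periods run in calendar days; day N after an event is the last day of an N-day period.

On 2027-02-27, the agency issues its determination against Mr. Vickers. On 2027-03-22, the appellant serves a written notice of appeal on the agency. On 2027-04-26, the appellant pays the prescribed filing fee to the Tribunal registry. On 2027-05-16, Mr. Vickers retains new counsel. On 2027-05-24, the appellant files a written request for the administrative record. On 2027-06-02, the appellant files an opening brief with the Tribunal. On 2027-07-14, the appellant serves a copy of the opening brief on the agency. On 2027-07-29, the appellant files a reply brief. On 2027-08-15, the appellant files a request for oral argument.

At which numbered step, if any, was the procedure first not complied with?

Step 1 — counting 24 days from 2027-02-27 (when the determination is issued) gives a deadline of 2027-03-23; completed 2027-03-22, before the deadline.
Step 2 — must wait 30 days from 2027-03-22 (when the notice of appeal is served), so not before 2027-04-21; done 2027-04-26 — permitted.
Step 3 — 8 and 53 days from 2027-05-15 (end of the 19-day review period, which began when the filing fee is paid on 2027-04-26) are 2027-05-23 and 2027-07-07 respectively; 2027-05-24 falls inside that range.
Step 4 — counting 10 days from 2027-05-24 (when the record is requested) gives a deadline of 2027-06-03; 2027-06-02 is within that limit.
Step 5 — 10 and 40 days from 2027-06-02 (when the opening brief is filed) are 2027-06-12 and 2027-07-12 respectively; 2027-07-14 is 2 days past the end of the window.

Step 5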